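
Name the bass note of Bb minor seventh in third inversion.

Ab

The seventh of Bb minor seventh (Bb–Db–F–Ab) is Ab; that is the bass in third inversion.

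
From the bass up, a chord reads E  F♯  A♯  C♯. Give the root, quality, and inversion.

F# dominant seventh, third inversion

Reducing to letter names: E, F#, A#, C#. These stack in thirds as F#–A#–C#–E — an F# dominant seventh chord.
With the seventh (E) in the bass, the chord is in third inversion (figured bass 4/2).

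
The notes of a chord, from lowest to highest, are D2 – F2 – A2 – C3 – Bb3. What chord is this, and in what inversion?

Bb major ninth, first inversion

The pitch classes D, F, A, C, Bb arrange in thirds as Bb–D–F–A–C: a Bb major ninth chord.
The lowest note is D, the third of the chord, so this is first inversion.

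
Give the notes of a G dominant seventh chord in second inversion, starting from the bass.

D, F, G, B

Spelling G dominant seventh: G–B–D–F. In second inversion the fifth is bass, giving D, F, G, B from the bottom.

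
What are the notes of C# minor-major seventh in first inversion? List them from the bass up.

E, G#, B#, C#

Spelling C# minor-major seventh: C#–E–G#–B#. In first inversion the third is bass, giving E, G#, B#, C# from the bottom.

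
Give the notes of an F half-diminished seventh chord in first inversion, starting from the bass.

Ab, Cb, Eb, F

F half-diminished seventh is F–Ab–Cb–Eb. First inversion puts the third (Ab) in the bass, with the remaining tones above: Ab, Cb, Eb, F.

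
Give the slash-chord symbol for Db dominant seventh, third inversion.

Third inversion of Db dominant seventh has the seventh (Cb) in the bass. As a slash chord: Db7/Cb.

Db7/Cb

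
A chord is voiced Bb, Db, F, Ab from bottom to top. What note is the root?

Bb

Reordering Bb, Db, F, Ab into stacked thirds gives Bb–Db–F–Ab; the bottom of that stack, Bb, is the root.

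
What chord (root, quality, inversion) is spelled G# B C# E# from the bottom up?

The pitch classes G#, B, C#, E# arrange in thirds as C#–E#–G#–B: a C# dominant seventh chord.
The lowest note is G#, the fifth of the chord, so this is second inversion (figured bass 4/3).

C# dominant seventh, second inversion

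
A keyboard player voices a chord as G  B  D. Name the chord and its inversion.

G major, root position

The distinct note names are G, B, D. Stacked in thirds they read G–B–D, which is a major triad on G.
With the root (G) in the bass, the chord is in root position (figured bass 5/3).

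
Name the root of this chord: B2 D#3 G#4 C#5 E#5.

C#

The distinct letter names are B, D#, G#, C#, E#. Arranged as a stack of thirds they read C#–E#–G#–B–D#, so C# is the root (a C# dominant ninth chord).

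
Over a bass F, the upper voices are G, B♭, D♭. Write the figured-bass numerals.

4/2

The notes F, G, Bb, Db stack in thirds as G–Bb–Db–F — a G half-diminished seventh chord. The bass F is the seventh, so this is third inversion: figured 4/2.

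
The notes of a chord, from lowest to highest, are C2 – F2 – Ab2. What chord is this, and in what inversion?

The distinct note names are C, F, Ab. Stacked in thirds they read F–Ab–C, which is a minor triad on F.
With the fifth (C) in the bass, the chord is in second inversion (figured bass 6/4).

F minor, second inversion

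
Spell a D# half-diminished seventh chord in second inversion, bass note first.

D# half-diminished seventh is D#–F#–A–C#. Second inversion puts the fifth (A) in the bass, with the remaining tones above: A, C#, D#, F#.

A, C#, D#, F#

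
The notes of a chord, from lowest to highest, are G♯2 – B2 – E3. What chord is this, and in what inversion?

E major, first inversion

The distinct note names are G#, B, E. Stacked in thirds they read E–G#–B, which is a major triad on E.
The lowest note is G#, the third of the chord, so this is first inversion (figured bass 6).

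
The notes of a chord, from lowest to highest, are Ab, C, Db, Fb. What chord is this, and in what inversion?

Db minor-major seventh, second inversion

The pitch classes Ab, C, Db, Fb arrange in thirds as Db–Fb–Ab–C: a Db minor-major seventh chord.
Ab is the fifth of Db minor-major seventh; fifth in the bass means second inversion (figured bass 4/3).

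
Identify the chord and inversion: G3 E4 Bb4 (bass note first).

E diminished, first inversion

The pitch classes G, E, Bb arrange in thirds as E–G–Bb: an E diminished triad.
The lowest note is G, the third of the chord, so this is first inversion (figured bass 6).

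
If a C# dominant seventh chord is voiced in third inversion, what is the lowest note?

B

C# dominant seventh is C#–E#–G#–B. Third inversion places the seventh in the bass: B.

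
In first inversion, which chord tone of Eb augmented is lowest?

G

The third of Eb augmented (Eb–G–B) is G; that is the bass in first inversion.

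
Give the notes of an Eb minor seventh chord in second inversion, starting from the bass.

The chord tones are Eb–Gb–Bb–Db. With the fifth (Bb) lowest for second inversion: Bb, Db, Eb, Gb.

Bb, Db, Eb, Gb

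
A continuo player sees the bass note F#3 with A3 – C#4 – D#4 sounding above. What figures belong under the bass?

6/5

The notes F#, A, C#, D# stack in thirds as D#–F#–A–C# — a D# half-diminished seventh chord. The bass F# is the third, so this is first inversion: figured 6/5.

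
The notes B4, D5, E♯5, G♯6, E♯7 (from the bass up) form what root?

Reordering B, D, E#, G# into stacked thirds gives E#–G#–B–D; the bottom of that stack, E#, is the root.

E#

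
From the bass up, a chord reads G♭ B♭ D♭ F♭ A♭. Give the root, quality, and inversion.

The distinct note names are Gb, Bb, Db, Fb, Ab. Stacked in thirds they read Gb–Bb–Db–Fb–Ab, which is a dominant ninth chord on Gb.
The lowest note is Gb, the root of the chord, so this is root position.

Gb dominant ninth, root position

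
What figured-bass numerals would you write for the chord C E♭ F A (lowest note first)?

4/3

The notes C, Eb, F, A stack in thirds as F–A–C–Eb — an F dominant seventh chord. The bass C is the fifth, so this is second inversion: figured 4/3.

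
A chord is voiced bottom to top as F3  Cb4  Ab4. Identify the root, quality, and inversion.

The pitch classes F, Cb, Ab arrange in thirds as F–Ab–Cb: an F diminished triad.
With the root (F) in the bass, the chord is in root position (figured bass 5/3).

F diminished, root position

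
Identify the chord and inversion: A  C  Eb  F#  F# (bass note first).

F# diminished seventh, first inversion

The pitch classes A, C, Eb, F# arrange in thirds as F#–A–C–Eb: an F# diminished seventh chord.
A is the third of F# diminished seventh; third in the bass means first inversion (figured bass 6/5).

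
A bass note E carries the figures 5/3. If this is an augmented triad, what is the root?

The figures 5/3 mean the root of the chord is in the bass. If E is the root of an augmented triad, the root is E (chord tones E–G#–B#).

E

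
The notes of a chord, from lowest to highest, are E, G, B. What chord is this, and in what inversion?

The distinct note names are E, G, B. Stacked in thirds they read E–G–B, which is a minor triad on E.
E is the root of E minor; root in the bass means root position (figured bass 5/3).

E minor, root position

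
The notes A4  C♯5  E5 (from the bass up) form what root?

A

The distinct letter names are A, C#, E. Arranged as a stack of thirds they read A–C#–E, so A is the root (an A major triad).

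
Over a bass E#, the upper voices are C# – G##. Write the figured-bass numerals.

6

The notes E#, C#, G## stack in thirds as C#–E#–G## — a C# augmented triad. The bass E# is the third, so this is first inversion: figured 6.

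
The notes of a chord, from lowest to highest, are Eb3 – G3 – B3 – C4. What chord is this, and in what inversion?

C minor-major seventh, first inversion

The pitch classes Eb, G, B, C arrange in thirds as C–Eb–G–B: a C minor-major seventh chord.
The lowest note is Eb, the third of the chord, so this is first inversion (figured bass 6/5).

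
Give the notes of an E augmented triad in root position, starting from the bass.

E, G#, B#

Spelling E augmented: E–G#–B#. In root position the root is bass, giving E, G#, B# from the bottom.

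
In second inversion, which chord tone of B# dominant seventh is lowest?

F##

The fifth of B# dominant seventh (B#–D##–F##–A#) is F##; that is the bass in second inversion.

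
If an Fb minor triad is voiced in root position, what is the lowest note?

Fb

In root position the root is lowest. For Fb minor (Fb–Abb–Cb) that is Fb.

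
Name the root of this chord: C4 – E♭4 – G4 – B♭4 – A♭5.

The distinct letter names are C, Eb, G, Bb, Ab. Arranged as a stack of thirds they read Ab–C–Eb–G–Bb, so Ab is the root (an Ab major ninth chord).

Ab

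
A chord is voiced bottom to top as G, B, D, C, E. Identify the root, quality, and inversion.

C major ninth, second inversion

Reducing to letter names: G, B, D, C, E. These stack in thirds as C–E–G–B–D — a C major ninth chord.
The lowest note is G, the fifth of the chord, so this is second inversion.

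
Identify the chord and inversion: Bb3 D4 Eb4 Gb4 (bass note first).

The distinct note names are Bb, D, Eb, Gb. Stacked in thirds they read Eb–Gb–Bb–D, which is a minor-major seventh chord on Eb.
Bb is the fifth of Eb minor-major seventh; fifth in the bass means second inversion (figured bass 4/3).

Eb minor-major seventh, second inversion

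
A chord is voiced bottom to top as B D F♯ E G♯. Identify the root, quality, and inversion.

Reducing to letter names: B, D, F#, E, G#. These stack in thirds as E–G#–B–D–F# — an E dominant ninth chord.
The lowest note is B, the fifth of the chord, so this is second inversion.

E dominant ninth, second inversion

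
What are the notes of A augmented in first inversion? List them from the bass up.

C#, E#, A

Spelling A augmented: A–C#–E#. In first inversion the third is bass, giving C#, E#, A from the bottom.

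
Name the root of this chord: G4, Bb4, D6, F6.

G

The distinct letter names are G, Bb, D, F. Arranged as a stack of thirds they read G–Bb–D–F, so G is the root (a G minor seventh chord).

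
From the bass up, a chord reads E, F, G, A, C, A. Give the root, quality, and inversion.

The distinct note names are E, F, G, A, C. Stacked in thirds they read F–A–C–E–G, which is a major ninth chord on F.
E is the seventh of F major ninth; seventh in the bass means third inversion.

F major ninth, third inversion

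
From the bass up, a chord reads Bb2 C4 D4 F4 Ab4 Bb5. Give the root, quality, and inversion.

Bb dominant ninth, root position

The pitch classes Bb, C, D, F, Ab arrange in thirds as Bb–D–F–Ab–C: a Bb dominant ninth chord.
Bb is the root of Bb dominant ninth; root in the bass means root position.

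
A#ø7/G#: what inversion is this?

A#ø7/G# means A# half-diminished seventh with G# in the bass. G# is the seventh of A# half-diminished seventh (A#–C#–E–G#), so this is third inversion.

third inversion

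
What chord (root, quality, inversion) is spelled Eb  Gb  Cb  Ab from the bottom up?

Reducing to letter names: Eb, Gb, Cb, Ab. These stack in thirds as Ab–Cb–Eb–Gb — an Ab minor seventh chord.
The lowest note is Eb, the fifth of the chord, so this is second inversion (figured bass 4/3).

Ab minor seventh, second inversion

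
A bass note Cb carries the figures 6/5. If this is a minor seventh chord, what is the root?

The figures 6/5 mean the third of the chord is in the bass. If Cb is the third of a minor seventh chord, the root is Ab (chord tones Ab–Cb–Eb–Gb).

Ab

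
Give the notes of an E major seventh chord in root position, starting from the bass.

E, G#, B, D#

The chord tones are E–G#–B–D#. With the root (E) lowest for root position: E, G#, B, D#.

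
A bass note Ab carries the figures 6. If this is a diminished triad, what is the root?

F

The figures 6 mean the third of the chord is in the bass. If Ab is the third of a diminished triad, the root is F (chord tones F–Ab–Cb).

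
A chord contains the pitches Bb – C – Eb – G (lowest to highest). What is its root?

C

The distinct letter names are Bb, C, Eb, G. Arranged as a stack of thirds they read C–Eb–G–Bb, so C is the root (a C minor seventh chord).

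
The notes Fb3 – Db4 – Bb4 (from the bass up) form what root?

Bb

The distinct letter names are Fb, Db, Bb. Arranged as a stack of thirds they read Bb–Db–Fb, so Bb is the root (a Bb diminished triad).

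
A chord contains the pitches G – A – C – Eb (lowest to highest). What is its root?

The distinct letter names are G, A, C, Eb. Arranged as a stack of thirds they read A–C–Eb–G, so A is the root (an A half-diminished seventh chord).

A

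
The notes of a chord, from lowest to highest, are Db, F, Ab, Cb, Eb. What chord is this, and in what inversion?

Db dominant ninth, root position

Reducing to letter names: Db, F, Ab, Cb, Eb. These stack in thirds as Db–F–Ab–Cb–Eb — a Db dominant ninth chord.
The lowest note is Db, the root of the chord, so this is root position.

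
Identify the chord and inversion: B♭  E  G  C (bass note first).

C dominant seventh, third inversion

The pitch classes Bb, E, G, C arrange in thirds as C–E–G–Bb: a C dominant seventh chord.
Bb is the seventh of C dominant seventh; seventh in the bass means third inversion (figured bass 4/2).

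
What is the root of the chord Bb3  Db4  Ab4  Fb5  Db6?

Bb

Reordering Bb, Db, Ab, Fb into stacked thirds gives Bb–Db–Fb–Ab; the bottom of that stack, Bb, is the root.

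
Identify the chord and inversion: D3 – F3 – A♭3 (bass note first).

Reducing to letter names: D, F, Ab. These stack in thirds as D–F–Ab — a D diminished triad.
D is the root of D diminished; root in the bass means root position (figured bass 5/3).

D diminished, root position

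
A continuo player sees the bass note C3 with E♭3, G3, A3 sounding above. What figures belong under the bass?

The notes C, Eb, G, A stack in thirds as A–C–Eb–G — an A half-diminished seventh chord. The bass C is the third, so this is first inversion: figured 6/5.

6/5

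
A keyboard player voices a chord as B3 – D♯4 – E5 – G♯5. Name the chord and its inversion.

E major seventh, second inversion

The pitch classes B, D#, E, G# arrange in thirds as E–G#–B–D#: an E major seventh chord.
B is the fifth of E major seventh; fifth in the bass means second inversion (figured bass 4/3).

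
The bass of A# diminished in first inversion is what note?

In first inversion the third is lowest. For A# diminished (A#–C#–E) that is C#.

C#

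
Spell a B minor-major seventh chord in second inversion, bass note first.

F#, A#, B, D

B minor-major seventh is B–D–F#–A#. Second inversion puts the fifth (F#) in the bass, with the remaining tones above: F#, A#, B, D.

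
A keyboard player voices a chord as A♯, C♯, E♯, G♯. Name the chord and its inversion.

Reducing to letter names: A#, C#, E#, G#. These stack in thirds as A#–C#–E#–G# — an A# minor seventh chord.
A# is the root of A# minor seventh; root in the bass means root position (figured bass 7).

A# minor seventh, root position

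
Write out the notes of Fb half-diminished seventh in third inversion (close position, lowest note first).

Ebb, Fb, Abb, Cbb

Spelling Fb half-diminished seventh: Fb–Abb–Cbb–Ebb. In third inversion the seventh is bass, giving Ebb, Fb, Abb, Cbb from the bottom.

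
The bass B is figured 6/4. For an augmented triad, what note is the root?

The figures 6/4 mean the fifth of the chord is in the bass. If B is the fifth of an augmented triad, the root is Eb (chord tones Eb–G–B).

Eb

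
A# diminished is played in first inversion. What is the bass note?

The third of A# diminished (A#–C#–E) is C#; that is the bass in first inversion.

C#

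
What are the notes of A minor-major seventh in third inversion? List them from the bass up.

G#, A, C, E

Spelling A minor-major seventh: A–C–E–G#. In third inversion the seventh is bass, giving G#, A, C, E from the bottom.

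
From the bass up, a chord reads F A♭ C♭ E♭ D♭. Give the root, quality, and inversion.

Db dominant ninth, first inversion

The distinct note names are F, Ab, Cb, Eb, Db. Stacked in thirds they read Db–F–Ab–Cb–Eb, which is a dominant ninth chord on Db.
F is the third of Db dominant ninth; third in the bass means first inversion.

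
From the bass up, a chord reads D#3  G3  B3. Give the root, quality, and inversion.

The distinct note names are D#, G, B. Stacked in thirds they read G–B–D#, which is an augmented triad on G.
With the fifth (D#) in the bass, the chord is in second inversion (figured bass 6/4).

G augmented, second inversion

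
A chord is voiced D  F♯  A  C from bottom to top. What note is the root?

Reordering D, F#, A, C into stacked thirds gives D–F#–A–C; the bottom of that stack, D, is the root.

D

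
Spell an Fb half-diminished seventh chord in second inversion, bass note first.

Cbb, Ebb, Fb, Abb

The chord tones are Fb–Abb–Cbb–Ebb. With the fifth (Cbb) lowest for second inversion: Cbb, Ebb, Fb, Abb.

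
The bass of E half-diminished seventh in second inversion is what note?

Bb

E half-diminished seventh is E–G–Bb–D. Second inversion places the fifth in the bass: Bb.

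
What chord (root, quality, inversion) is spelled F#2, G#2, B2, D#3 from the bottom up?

G# minor seventh, third inversion

Reducing to letter names: F#, G#, B, D#. These stack in thirds as G#–B–D#–F# — a G# minor seventh chord.
With the seventh (F#) in the bass, the chord is in third inversion (figured bass 4/2).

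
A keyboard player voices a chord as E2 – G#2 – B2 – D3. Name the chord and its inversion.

E dominant seventh, root position

The pitch classes E, G#, B, D arrange in thirds as E–G#–B–D: an E dominant seventh chord.
The lowest note is E, the root of the chord, so this is root position (figured bass 7).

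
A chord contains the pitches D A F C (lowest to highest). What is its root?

Reordering D, A, F, C into stacked thirds gives D–F–A–C; the bottom of that stack, D, is the root.

D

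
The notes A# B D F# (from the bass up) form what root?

The distinct letter names are A#, B, D, F#. Arranged as a stack of thirds they read B–D–F#–A#, so B is the root (a B minor-major seventh chord).

B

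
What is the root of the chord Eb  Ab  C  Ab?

Eb, Ab, C are the tones of an Ab major triad (Ab–C–Eb), making Ab the root.

Ab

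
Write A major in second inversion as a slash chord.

AM/E

Second inversion of A major has the fifth (E) in the bass. As a slash chord: AM/E.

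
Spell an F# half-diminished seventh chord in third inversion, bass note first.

E, F#, A, C

Spelling F# half-diminished seventh: F#–A–C–E. In third inversion the seventh is bass, giving E, F#, A, C from the bottom.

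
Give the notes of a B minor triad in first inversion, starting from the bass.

D, F#, B

The chord tones are B–D–F#. With the third (D) lowest for first inversion: D, F#, B.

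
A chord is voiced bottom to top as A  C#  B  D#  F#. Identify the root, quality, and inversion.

The distinct note names are A, C#, B, D#, F#. Stacked in thirds they read B–D#–F#–A–C#, which is a dominant ninth chord on B.
With the seventh (A) in the bass, the chord is in third inversion.

B dominant ninth, third inversion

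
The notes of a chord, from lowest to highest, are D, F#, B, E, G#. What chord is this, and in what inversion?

The pitch classes D, F#, B, E, G# arrange in thirds as E–G#–B–D–F#: an E dominant ninth chord.
D is the seventh of E dominant ninth; seventh in the bass means third inversion.

E dominant ninth, third inversion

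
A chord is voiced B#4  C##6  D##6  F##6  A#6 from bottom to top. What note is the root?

B#

Reordering B#, C##, D##, F##, A# into stacked thirds gives B#–D##–F##–A#–C##; the bottom of that stack, B#, is the root.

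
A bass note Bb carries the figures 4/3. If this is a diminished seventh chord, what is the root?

The figures 4/3 mean the fifth of the chord is in the bass. If Bb is the fifth of a diminished seventh chord, the root is E (chord tones E–G–Bb–Db).

E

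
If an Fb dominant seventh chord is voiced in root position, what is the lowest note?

In root position the root is lowest. For Fb dominant seventh (Fb–Ab–Cb–Ebb) that is Fb.

Fb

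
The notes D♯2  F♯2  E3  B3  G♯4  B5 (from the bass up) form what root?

E

The distinct letter names are D#, F#, E, B, G#. Arranged as a stack of thirds they read E–G#–B–D#–F#, so E is the root (an E major ninth chord).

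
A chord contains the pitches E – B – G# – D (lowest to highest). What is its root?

E

Reordering E, B, G#, D into stacked thirds gives E–G#–B–D; the bottom of that stack, E, is the root.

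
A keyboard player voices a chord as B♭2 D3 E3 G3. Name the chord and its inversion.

The distinct note names are Bb, D, E, G. Stacked in thirds they read E–G–Bb–D, which is a half-diminished seventh chord on E.
With the fifth (Bb) in the bass, the chord is in second inversion (figured bass 4/3).

E half-diminished seventh, second inversion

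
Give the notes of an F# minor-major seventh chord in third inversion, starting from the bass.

E#, F#, A, C#

The chord tones are F#–A–C#–E#. With the seventh (E#) lowest for third inversion: E#, F#, A, C#.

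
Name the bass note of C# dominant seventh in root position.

In root position the root is lowest. For C# dominant seventh (C#–E#–G#–B) that is C#.

C#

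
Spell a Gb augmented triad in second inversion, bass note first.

D, Gb, Bb

The chord tones are Gb–Bb–D. With the fifth (D) lowest for second inversion: D, Gb, Bb.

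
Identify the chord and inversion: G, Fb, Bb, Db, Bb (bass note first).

The distinct note names are G, Fb, Bb, Db. Stacked in thirds they read G–Bb–Db–Fb, which is a diminished seventh chord on G.
The lowest note is G, the root of the chord, so this is root position (figured bass 7).

G diminished seventh, root position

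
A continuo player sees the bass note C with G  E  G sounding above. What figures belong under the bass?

The notes C, G, E stack in thirds as C–E–G — a C major triad. The bass C is the root, so this is root position: figured 5/3.

5/3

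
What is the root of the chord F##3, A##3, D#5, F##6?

D#

F##, A##, D# are the tones of a D# augmented triad (D#–F##–A##), making D# the root.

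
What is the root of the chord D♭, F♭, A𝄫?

Db

The distinct letter names are Db, Fb, Abb. Arranged as a stack of thirds they read Db–Fb–Abb, so Db is the root (a Db diminished triad).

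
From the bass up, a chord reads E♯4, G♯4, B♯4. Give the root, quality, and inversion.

E# minor, root position

The distinct note names are E#, G#, B#. Stacked in thirds they read E#–G#–B#, which is a minor triad on E#.
E# is the root of E# minor; root in the bass means root position (figured bass 5/3).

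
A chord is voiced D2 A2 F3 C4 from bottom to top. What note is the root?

D

The distinct letter names are D, A, F, C. Arranged as a stack of thirds they read D–F–A–C, so D is the root (a D minor seventh chord).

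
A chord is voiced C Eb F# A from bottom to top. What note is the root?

C, Eb, F#, A are the tones of an F# diminished seventh chord (F#–A–C–Eb), making F# the root.

F#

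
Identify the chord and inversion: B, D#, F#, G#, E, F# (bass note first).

The distinct note names are B, D#, F#, G#, E. Stacked in thirds they read E–G#–B–D#–F#, which is a major ninth chord on E.
With the fifth (B) in the bass, the chord is in second inversion.

E major ninth, second inversion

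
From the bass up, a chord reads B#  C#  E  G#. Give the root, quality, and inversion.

C# minor-major seventh, third inversion

The pitch classes B#, C#, E, G# arrange in thirds as C#–E–G#–B#: a C# minor-major seventh chord.
The lowest note is B#, the seventh of the chord, so this is third inversion (figured bass 4/2).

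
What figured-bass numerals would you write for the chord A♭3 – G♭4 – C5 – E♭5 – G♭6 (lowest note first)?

7

The notes Ab, Gb, C, Eb stack in thirds as Ab–C–Eb–Gb — an Ab dominant seventh chord. The bass Ab is the root, so this is root position: figured 7.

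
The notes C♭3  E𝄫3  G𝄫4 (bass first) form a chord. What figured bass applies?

5/3

The notes Cb, Ebb, Gbb stack in thirds as Cb–Ebb–Gbb — a Cb diminished triad. The bass Cb is the root, so this is root position: figured 5/3.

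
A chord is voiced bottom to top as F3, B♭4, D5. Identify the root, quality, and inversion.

The pitch classes F, Bb, D arrange in thirds as Bb–D–F: a Bb major triad.
The lowest note is F, the fifth of the chord, so this is second inversion (figured bass 6/4).

Bb major, second inversion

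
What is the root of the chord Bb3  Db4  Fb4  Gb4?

Gb

Reordering Bb, Db, Fb, Gb into stacked thirds gives Gb–Bb–Db–Fb; the bottom of that stack, Gb, is the root.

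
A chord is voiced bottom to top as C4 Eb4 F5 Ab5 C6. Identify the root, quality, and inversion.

F minor seventh, second inversion

Reducing to letter names: C, Eb, F, Ab. These stack in thirds as F–Ab–C–Eb — an F minor seventh chord.
With the fifth (C) in the bass, the chord is in second inversion (figured bass 4/3).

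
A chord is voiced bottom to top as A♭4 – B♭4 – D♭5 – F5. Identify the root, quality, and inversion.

Reducing to letter names: Ab, Bb, Db, F. These stack in thirds as Bb–Db–F–Ab — a Bb minor seventh chord.
Ab is the seventh of Bb minor seventh; seventh in the bass means third inversion (figured bass 4/2).

Bb minor seventh, third inversion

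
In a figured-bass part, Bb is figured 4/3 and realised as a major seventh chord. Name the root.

The figures 4/3 mean the fifth of the chord is in the bass. If Bb is the fifth of a major seventh chord, the root is Eb (chord tones Eb–G–Bb–D).

Eb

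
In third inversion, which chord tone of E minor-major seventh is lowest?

D#

The seventh of E minor-major seventh (E–G–B–D#) is D#; that is the bass in third inversion.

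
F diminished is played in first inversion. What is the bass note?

The third of F diminished (F–Ab–Cb) is Ab; that is the bass in first inversion.

Ab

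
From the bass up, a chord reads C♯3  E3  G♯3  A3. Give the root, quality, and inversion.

A major seventh, first inversion

Reducing to letter names: C#, E, G#, A. These stack in thirds as A–C#–E–G# — an A major seventh chord.
C# is the third of A major seventh; third in the bass means first inversion (figured bass 6/5).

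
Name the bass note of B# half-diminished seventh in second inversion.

In second inversion the fifth is lowest. For B# half-diminished seventh (B#–D#–F#–A#) that is F#.

F#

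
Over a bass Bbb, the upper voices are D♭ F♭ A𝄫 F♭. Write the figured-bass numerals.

The notes Bbb, Db, Fb, Abb stack in thirds as Bbb–Db–Fb–Abb — a Bbb dominant seventh chord. The bass Bbb is the root, so this is root position: figured 7.

7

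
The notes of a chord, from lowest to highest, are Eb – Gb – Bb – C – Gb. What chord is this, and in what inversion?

The distinct note names are Eb, Gb, Bb, C. Stacked in thirds they read C–Eb–Gb–Bb, which is a half-diminished seventh chord on C.
With the third (Eb) in the bass, the chord is in first inversion (figured bass 6/5).

C half-diminished seventh, first inversion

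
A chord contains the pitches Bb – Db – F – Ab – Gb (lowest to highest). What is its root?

Gb

The distinct letter names are Bb, Db, F, Ab, Gb. Arranged as a stack of thirds they read Gb–Bb–Db–F–Ab, so Gb is the root (a Gb major ninth chord).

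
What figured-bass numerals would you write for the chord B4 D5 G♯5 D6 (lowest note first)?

The notes B, D, G# stack in thirds as G#–B–D — a G# diminished triad. The bass B is the third, so this is first inversion: figured 6.

6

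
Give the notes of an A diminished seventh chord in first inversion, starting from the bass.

The chord tones are A–C–Eb–Gb. With the third (C) lowest for first inversion: C, Eb, Gb, A.

C, Eb, Gb, A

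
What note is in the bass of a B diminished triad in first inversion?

B diminished is B–D–F. First inversion places the third in the bass: D.

D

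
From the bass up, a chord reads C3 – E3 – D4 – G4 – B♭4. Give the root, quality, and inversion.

C dominant ninth, root position

The pitch classes C, E, D, G, Bb arrange in thirds as C–E–G–Bb–D: a C dominant ninth chord.
With the root (C) in the bass, the chord is in root position.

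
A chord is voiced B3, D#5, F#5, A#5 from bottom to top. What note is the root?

B, D#, F#, A# are the tones of a B major seventh chord (B–D#–F#–A#), making B the root.

B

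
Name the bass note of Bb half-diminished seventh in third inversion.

Bb half-diminished seventh is Bb–Db–Fb–Ab. Third inversion places the seventh in the bass: Ab.

Ab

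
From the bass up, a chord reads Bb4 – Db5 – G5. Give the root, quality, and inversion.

Reducing to letter names: Bb, Db, G. These stack in thirds as G–Bb–Db — a G diminished triad.
The lowest note is Bb, the third of the chord, so this is first inversion (figured bass 6).

G diminished, first inversion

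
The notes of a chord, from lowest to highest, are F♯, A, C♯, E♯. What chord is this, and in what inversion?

F# minor-major seventh, root position

The pitch classes F#, A, C#, E# arrange in thirds as F#–A–C#–E#: an F# minor-major seventh chord.
F# is the root of F# minor-major seventh; root in the bass means root position (figured bass 7).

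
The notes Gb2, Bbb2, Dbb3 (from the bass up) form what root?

Gb, Bbb, Dbb are the tones of a Gb diminished triad (Gb–Bbb–Dbb), making Gb the root.

Gb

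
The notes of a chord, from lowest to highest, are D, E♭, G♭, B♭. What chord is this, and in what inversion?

The pitch classes D, Eb, Gb, Bb arrange in thirds as Eb–Gb–Bb–D: an Eb minor-major seventh chord.
With the seventh (D) in the bass, the chord is in third inversion (figured bass 4/2).

Eb minor-major seventh, third inversion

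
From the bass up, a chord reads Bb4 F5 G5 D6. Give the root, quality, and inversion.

G minor seventh, first inversion

The distinct note names are Bb, F, G, D. Stacked in thirds they read G–Bb–D–F, which is a minor seventh chord on G.
Bb is the third of G minor seventh; third in the bass means first inversion (figured bass 6/5).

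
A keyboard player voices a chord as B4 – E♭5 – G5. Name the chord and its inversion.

Eb augmented, second inversion

The distinct note names are B, Eb, G. Stacked in thirds they read Eb–G–B, which is an augmented triad on Eb.
B is the fifth of Eb augmented; fifth in the bass means second inversion (figured bass 6/4).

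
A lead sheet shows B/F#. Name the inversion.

B/F# means B major with F# in the bass. F# is the fifth of B major (B–D#–F#), so this is second inversion.

second inversion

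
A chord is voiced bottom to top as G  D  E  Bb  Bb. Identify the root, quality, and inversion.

E half-diminished seventh, first inversion

The distinct note names are G, D, E, Bb. Stacked in thirds they read E–G–Bb–D, which is a half-diminished seventh chord on E.
With the third (G) in the bass, the chord is in first inversion (figured bass 6/5).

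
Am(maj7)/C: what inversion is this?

Am(maj7)/C means A minor-major seventh with C in the bass. C is the third of A minor-major seventh (A–C–E–G#), so this is first inversion.

first inversion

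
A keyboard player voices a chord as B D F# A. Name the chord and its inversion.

B minor seventh, root position

The pitch classes B, D, F#, A arrange in thirds as B–D–F#–A: a B minor seventh chord.
The lowest note is B, the root of the chord, so this is root position (figured bass 7).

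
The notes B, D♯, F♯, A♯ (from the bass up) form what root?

B

The distinct letter names are B, D#, F#, A#. Arranged as a stack of thirds they read B–D#–F#–A#, so B is the root (a B major seventh chord).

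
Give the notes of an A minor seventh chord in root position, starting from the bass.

Spelling A minor seventh: A–C–E–G. In root position the root is bass, giving A, C, E, G from the bottom.

A, C, E, G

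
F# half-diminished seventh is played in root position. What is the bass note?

In root position the root is lowest. For F# half-diminished seventh (F#–A–C–E) that is F#.

F#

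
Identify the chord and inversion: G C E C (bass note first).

The pitch classes G, C, E arrange in thirds as C–E–G: a C major triad.
The lowest note is G, the fifth of the chord, so this is second inversion (figured bass 6/4).

C major, second inversion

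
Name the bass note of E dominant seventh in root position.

E

The root of E dominant seventh (E–G#–B–D) is E; that is the bass in root position.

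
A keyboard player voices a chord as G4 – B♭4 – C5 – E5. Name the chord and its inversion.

The distinct note names are G, Bb, C, E. Stacked in thirds they read C–E–G–Bb, which is a dominant seventh chord on C.
With the fifth (G) in the bass, the chord is in second inversion (figured bass 4/3).

C dominant seventh, second inversion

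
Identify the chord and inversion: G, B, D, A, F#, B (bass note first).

The pitch classes G, B, D, A, F# arrange in thirds as G–B–D–F#–A: a G major ninth chord.
The lowest note is G, the root of the chord, so this is root position.

G major ninth, root position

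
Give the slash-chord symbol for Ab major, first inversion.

Abmaj/C

First inversion of Ab major has the third (C) in the bass. As a slash chord: Abmaj/C.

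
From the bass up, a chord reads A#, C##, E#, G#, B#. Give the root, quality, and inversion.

The distinct note names are A#, C##, E#, G#, B#. Stacked in thirds they read A#–C##–E#–G#–B#, which is a dominant ninth chord on A#.
With the root (A#) in the bass, the chord is in root position.

A# dominant ninth, root position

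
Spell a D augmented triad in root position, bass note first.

D, F#, A#

Spelling D augmented: D–F#–A#. In root position the root is bass, giving D, F#, A# from the bottom.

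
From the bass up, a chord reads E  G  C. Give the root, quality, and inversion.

C major, first inversion

The distinct note names are E, G, C. Stacked in thirds they read C–E–G, which is a major triad on C.
With the third (E) in the bass, the chord is in first inversion (figured bass 6).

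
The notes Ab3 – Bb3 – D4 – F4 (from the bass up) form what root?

Bb

The distinct letter names are Ab, Bb, D, F. Arranged as a stack of thirds they read Bb–D–F–Ab, so Bb is the root (a Bb dominant seventh chord).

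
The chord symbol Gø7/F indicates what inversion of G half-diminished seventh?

Gø7/F means G half-diminished seventh with F in the bass. F is the seventh of G half-diminished seventh (G–Bb–Db–F), so this is third inversion.

third inversion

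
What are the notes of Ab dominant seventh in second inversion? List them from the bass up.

Eb, Gb, Ab, C

The chord tones are Ab–C–Eb–Gb. With the fifth (Eb) lowest for second inversion: Eb, Gb, Ab, C.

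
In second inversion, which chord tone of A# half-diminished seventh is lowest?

E

A# half-diminished seventh is A#–C#–E–G#. Second inversion places the fifth in the bass: E.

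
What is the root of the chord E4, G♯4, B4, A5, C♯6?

The distinct letter names are E, G#, B, A, C#. Arranged as a stack of thirds they read A–C#–E–G#–B, so A is the root (an A major ninth chord).

A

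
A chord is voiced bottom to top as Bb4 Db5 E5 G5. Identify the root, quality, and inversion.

The pitch classes Bb, Db, E, G arrange in thirds as E–G–Bb–Db: an E diminished seventh chord.
With the fifth (Bb) in the bass, the chord is in second inversion (figured bass 4/3).

E diminished seventh, second inversion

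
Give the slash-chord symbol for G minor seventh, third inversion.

Gm7/F

Third inversion of G minor seventh has the seventh (F) in the bass. As a slash chord: Gm7/F.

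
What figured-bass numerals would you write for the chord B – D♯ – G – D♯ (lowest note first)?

6

The notes B, D#, G stack in thirds as G–B–D# — a G augmented triad. The bass B is the third, so this is first inversion: figured 6.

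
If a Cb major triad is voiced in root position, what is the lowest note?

Cb major is Cb–Eb–Gb. Root position places the root in the bass: Cb.

Cb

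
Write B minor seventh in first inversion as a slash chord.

First inversion of B minor seventh has the third (D) in the bass. As a slash chord: Bm7/D.

Bm7/D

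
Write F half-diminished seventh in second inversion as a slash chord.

Second inversion of F half-diminished seventh has the fifth (Cb) in the bass. As a slash chord: Fø7/Cb.

Fø7/Cb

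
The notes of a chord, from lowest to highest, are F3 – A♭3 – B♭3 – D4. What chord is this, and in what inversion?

Bb dominant seventh, second inversion

The distinct note names are F, Ab, Bb, D. Stacked in thirds they read Bb–D–F–Ab, which is a dominant seventh chord on Bb.
F is the fifth of Bb dominant seventh; fifth in the bass means second inversion (figured bass 4/3).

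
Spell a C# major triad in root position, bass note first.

Spelling C# major: C#–E#–G#. In root position the root is bass, giving C#, E#, G# from the bottom.

C#, E#, G#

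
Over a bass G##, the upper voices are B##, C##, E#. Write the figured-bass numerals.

The notes G##, B##, C##, E# stack in thirds as C##–E#–G##–B## — a C## minor-major seventh chord. The bass G## is the fifth, so this is second inversion: figured 4/3.

4/3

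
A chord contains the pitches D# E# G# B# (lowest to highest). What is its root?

E#

The distinct letter names are D#, E#, G#, B#. Arranged as a stack of thirds they read E#–G#–B#–D#, so E# is the root (an E# minor seventh chord).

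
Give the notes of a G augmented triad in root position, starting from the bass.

Spelling G augmented: G–B–D#. In root position the root is bass, giving G, B, D# from the bottom.

G, B, D#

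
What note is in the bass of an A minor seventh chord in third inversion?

G

A minor seventh is A–C–E–G. Third inversion places the seventh in the bass: G.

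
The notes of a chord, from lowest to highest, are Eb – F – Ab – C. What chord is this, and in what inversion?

Reducing to letter names: Eb, F, Ab, C. These stack in thirds as F–Ab–C–Eb — an F minor seventh chord.
With the seventh (Eb) in the bass, the chord is in third inversion (figured bass 4/2).

F minor seventh, third inversion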